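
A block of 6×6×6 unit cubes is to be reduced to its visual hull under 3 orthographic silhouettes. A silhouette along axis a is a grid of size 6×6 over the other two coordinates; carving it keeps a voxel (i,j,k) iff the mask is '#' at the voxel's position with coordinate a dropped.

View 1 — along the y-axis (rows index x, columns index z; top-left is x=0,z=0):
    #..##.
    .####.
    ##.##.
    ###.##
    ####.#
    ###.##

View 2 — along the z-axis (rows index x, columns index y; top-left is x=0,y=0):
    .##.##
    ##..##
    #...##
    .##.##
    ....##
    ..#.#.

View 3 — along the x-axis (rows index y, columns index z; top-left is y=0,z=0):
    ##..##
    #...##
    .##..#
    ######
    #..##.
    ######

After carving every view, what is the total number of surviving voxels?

voxel count = 52

before carving: 216 voxels (6×6×6)
carve view 1 (along y, XZ-mask fill 26/36): 156 voxels remain
carve view 2 (along z, XY-mask fill 19/36): 80 voxels remain
carve view 3 (along x, YZ-mask fill 25/36): 52 voxels remain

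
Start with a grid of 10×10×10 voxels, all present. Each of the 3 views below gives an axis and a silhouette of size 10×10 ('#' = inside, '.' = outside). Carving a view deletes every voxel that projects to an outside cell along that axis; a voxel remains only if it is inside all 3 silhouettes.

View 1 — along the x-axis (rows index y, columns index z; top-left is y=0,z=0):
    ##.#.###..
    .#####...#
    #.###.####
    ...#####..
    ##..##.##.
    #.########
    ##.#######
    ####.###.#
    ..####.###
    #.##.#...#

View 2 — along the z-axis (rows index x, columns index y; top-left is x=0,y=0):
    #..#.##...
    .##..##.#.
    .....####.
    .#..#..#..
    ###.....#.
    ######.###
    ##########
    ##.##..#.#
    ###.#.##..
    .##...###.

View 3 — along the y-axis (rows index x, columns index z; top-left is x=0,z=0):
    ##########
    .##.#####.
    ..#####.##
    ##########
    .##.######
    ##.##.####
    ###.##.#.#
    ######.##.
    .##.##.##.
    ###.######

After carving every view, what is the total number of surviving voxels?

voxel count = 303

before carving: 1000 voxels (10×10×10)
carve view 1 (along x, YZ-mask fill 69/100): 690 voxels remain
carve view 2 (along z, XY-mask fill 56/100): 394 voxels remain
carve view 3 (along y, XZ-mask fill 80/100): 303 voxels remain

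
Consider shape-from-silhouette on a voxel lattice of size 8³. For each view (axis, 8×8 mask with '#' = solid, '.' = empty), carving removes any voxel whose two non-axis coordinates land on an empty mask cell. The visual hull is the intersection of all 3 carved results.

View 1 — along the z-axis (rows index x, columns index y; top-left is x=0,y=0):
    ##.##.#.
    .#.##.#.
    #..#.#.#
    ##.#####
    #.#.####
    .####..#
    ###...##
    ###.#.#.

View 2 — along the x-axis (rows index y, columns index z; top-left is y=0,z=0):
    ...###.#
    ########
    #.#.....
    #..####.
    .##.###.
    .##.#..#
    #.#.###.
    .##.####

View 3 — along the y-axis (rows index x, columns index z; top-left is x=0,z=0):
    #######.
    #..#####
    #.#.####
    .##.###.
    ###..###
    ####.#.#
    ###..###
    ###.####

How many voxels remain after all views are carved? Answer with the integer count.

start: 8×8×8 = 512 voxels
step 1: project along z, AND mask (41/64) → |grid| = 328
step 2: project along x, AND mask (39/64) → |grid| = 207
step 3: project along y, AND mask (49/64) → |grid| = 164

|visual hull| = 164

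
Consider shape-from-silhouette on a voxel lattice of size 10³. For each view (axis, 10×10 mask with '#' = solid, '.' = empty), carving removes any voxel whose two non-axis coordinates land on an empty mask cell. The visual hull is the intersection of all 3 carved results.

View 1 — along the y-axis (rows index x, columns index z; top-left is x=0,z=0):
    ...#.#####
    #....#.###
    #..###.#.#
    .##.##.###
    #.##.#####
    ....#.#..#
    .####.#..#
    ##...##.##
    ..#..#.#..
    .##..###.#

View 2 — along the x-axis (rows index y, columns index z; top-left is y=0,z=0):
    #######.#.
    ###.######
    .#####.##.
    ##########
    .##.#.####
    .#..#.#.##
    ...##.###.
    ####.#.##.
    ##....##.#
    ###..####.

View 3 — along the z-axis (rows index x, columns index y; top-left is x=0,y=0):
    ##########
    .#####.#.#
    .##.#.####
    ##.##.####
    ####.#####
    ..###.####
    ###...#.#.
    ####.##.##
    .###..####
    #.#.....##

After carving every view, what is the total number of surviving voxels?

voxel count = 283

start: 10×10×10 = 1000 voxels
V1 y: intersect with XZ mask (56 set) -- 560 left
V2 x: intersect with YZ mask (70 set) -- 385 left
V3 z: intersect with XY mask (72 set) -- 283 left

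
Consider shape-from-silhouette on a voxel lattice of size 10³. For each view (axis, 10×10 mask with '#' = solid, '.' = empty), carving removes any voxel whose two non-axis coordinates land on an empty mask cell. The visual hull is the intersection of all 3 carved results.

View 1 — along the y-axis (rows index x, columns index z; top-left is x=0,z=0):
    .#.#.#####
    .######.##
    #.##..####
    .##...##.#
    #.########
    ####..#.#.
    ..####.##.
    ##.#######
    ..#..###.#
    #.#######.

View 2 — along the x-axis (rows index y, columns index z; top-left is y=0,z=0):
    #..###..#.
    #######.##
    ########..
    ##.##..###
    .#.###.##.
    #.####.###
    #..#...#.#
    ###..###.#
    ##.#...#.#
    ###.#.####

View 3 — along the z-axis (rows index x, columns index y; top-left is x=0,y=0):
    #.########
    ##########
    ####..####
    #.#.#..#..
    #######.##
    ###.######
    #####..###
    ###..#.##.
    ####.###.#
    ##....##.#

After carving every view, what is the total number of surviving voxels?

|visual hull| = 350

before carving: 1000 voxels (10×10×10)
  1. axis=1 (XZ plane), |mask|=70  ⇒  voxels=700
  2. axis=0 (YZ plane), |mask|=67  ⇒  voxels=458
  3. axis=2 (XY plane), |mask|=76  ⇒  voxels=350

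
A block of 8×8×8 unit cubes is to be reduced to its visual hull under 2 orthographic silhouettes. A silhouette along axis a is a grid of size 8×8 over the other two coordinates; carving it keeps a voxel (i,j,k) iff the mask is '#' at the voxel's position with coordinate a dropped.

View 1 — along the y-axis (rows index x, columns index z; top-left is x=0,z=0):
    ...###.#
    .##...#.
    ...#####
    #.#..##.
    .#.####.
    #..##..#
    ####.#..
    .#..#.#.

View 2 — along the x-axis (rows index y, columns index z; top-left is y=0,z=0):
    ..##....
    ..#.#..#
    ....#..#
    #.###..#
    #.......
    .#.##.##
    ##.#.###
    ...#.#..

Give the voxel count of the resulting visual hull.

|visual hull| = 106

full grid |V| = 512
after view 1 [y-axis, 33 of 64 cells solid] → remaining = 264
after view 2 [x-axis, 26 of 64 cells solid] → remaining = 106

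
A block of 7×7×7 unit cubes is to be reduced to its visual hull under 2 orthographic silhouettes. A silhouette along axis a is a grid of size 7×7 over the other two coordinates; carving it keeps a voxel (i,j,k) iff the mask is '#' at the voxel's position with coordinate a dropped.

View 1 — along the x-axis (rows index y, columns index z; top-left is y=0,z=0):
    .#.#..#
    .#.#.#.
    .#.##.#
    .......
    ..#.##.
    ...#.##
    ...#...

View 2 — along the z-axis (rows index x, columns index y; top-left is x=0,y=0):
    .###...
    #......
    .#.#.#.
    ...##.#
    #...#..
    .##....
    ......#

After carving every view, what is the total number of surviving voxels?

|visual hull| = 34

start: 7×7×7 = 343 voxels
step 1: project along x, AND mask (17/49) → |grid| = 119
step 2: project along z, AND mask (15/49) → |grid| = 34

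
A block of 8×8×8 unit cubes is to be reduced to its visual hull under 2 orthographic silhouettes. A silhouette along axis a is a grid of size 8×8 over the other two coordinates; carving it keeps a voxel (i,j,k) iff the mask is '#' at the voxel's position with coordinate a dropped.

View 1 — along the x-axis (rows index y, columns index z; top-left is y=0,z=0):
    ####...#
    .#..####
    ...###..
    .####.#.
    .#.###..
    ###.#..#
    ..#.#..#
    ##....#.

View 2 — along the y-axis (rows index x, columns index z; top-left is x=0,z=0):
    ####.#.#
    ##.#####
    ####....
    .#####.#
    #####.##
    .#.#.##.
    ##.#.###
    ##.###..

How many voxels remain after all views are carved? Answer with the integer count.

start: 8×8×8 = 512 voxels
carve view 1 (along x, YZ-mask fill 33/64): 264 voxels remain
carve view 2 (along y, XZ-mask fill 45/64): 188 voxels remain

voxel count = 188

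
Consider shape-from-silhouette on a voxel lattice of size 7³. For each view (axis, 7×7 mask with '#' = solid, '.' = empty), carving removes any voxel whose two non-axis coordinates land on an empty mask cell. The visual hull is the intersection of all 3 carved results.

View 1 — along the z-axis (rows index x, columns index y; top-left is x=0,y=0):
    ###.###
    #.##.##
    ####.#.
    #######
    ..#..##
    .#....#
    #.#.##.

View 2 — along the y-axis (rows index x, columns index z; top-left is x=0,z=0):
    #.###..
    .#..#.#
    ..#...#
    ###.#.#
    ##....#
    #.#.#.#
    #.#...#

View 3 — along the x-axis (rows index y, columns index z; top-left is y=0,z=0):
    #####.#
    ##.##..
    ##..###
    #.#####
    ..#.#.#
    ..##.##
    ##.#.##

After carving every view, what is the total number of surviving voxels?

start: 7×7×7 = 343 voxels
[1] z-view keeps 32 columns → grid now 224
[2] y-view keeps 24 columns → grid now 113
[3] x-view keeps 33 columns → grid now 77

|visual hull| = 77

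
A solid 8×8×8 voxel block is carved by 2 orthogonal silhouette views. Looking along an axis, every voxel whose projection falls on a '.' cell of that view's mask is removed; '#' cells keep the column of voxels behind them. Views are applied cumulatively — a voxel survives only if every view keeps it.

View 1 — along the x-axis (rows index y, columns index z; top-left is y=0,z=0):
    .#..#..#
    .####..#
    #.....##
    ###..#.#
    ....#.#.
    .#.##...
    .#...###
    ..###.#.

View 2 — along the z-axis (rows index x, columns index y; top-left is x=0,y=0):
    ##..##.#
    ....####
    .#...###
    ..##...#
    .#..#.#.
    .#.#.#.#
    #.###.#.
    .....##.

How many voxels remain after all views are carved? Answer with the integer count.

|visual hull| = 110

before carving: 512 voxels (8×8×8)
  1. axis=0 (YZ plane), |mask|=29  ⇒  voxels=232
  2. axis=2 (XY plane), |mask|=30  ⇒  voxels=110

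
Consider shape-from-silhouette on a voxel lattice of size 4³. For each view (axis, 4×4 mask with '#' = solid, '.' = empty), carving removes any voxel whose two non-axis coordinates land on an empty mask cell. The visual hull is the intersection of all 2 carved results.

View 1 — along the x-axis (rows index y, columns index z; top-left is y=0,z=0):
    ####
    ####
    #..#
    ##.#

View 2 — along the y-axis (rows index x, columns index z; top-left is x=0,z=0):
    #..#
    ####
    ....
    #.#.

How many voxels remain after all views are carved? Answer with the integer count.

start: 4×4×4 = 64 voxels
step 1: project along x, AND mask (13/16) → |grid| = 52
step 2: project along y, AND mask (8/16) → |grid| = 27

voxel count = 27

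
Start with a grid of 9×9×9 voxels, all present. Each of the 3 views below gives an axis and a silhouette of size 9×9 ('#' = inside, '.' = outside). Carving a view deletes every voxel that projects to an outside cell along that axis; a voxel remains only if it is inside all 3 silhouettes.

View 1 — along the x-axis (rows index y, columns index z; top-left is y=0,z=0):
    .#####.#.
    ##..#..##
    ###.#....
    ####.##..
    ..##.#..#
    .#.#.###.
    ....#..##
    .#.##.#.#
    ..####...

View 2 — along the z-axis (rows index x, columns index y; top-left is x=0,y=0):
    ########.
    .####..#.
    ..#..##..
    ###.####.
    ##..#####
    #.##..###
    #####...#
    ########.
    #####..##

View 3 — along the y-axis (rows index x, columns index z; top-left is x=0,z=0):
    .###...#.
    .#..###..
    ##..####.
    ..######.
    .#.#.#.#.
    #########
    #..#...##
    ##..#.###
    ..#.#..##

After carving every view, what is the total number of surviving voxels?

|visual hull| = 156

initial block: 9^3 = 729
carve view 1 (along x, YZ-mask fill 42/81): 378 voxels remain
carve view 2 (along z, XY-mask fill 57/81): 267 voxels remain
carve view 3 (along y, XZ-mask fill 47/81): 156 voxels remain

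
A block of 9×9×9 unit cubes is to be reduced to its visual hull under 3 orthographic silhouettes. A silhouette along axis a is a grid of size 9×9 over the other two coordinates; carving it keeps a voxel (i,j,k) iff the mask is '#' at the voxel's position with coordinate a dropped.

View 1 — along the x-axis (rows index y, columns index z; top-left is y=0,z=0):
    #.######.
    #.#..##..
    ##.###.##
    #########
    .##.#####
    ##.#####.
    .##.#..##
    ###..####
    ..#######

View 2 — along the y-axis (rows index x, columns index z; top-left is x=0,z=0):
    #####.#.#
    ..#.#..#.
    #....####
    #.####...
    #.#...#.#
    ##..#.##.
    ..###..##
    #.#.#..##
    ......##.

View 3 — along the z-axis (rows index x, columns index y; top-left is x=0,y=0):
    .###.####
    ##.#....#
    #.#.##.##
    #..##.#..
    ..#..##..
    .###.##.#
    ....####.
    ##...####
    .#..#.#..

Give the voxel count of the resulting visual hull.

remaining voxels: 151

full grid |V| = 729
[1] x-view keeps 60 columns → grid now 540
[2] y-view keeps 41 columns → grid now 276
[3] z-view keeps 43 columns → grid now 151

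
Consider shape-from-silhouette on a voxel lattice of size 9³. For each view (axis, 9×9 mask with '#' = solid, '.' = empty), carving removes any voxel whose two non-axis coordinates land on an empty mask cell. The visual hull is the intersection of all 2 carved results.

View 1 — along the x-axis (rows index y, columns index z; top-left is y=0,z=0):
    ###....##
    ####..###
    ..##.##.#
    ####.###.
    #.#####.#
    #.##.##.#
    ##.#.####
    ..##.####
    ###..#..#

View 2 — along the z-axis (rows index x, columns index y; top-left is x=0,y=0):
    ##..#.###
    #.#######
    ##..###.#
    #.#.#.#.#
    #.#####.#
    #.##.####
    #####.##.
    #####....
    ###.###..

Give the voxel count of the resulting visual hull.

initial block: 9^3 = 729
  1. axis=0 (YZ plane), |mask|=55  ⇒  voxels=495
  2. axis=2 (XY plane), |mask|=57  ⇒  voxels=346

|visual hull| = 346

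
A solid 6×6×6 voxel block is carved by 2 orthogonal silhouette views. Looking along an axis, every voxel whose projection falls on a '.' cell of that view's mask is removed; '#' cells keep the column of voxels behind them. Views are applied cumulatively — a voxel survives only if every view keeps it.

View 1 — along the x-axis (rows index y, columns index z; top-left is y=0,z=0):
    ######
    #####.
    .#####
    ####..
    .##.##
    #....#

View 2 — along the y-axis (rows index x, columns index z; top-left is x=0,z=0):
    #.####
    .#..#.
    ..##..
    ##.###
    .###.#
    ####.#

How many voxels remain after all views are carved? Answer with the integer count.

voxel count = 100

initial block: 6^3 = 216
V1 x: intersect with YZ mask (26 set) -- 156 left
V2 y: intersect with XZ mask (23 set) -- 100 left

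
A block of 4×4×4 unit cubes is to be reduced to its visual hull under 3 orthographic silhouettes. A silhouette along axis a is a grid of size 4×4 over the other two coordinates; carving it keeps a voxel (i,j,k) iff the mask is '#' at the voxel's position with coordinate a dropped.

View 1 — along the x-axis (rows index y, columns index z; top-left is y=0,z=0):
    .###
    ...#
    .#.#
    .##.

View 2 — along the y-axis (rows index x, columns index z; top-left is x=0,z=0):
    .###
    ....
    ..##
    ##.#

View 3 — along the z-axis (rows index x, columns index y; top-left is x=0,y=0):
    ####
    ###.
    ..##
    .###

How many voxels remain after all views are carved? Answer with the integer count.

start: 4×4×4 = 64 voxels
[1] x-view keeps 8 columns → grid now 32
[2] y-view keeps 8 columns → grid now 19
[3] z-view keeps 12 columns → grid now 14

14 voxels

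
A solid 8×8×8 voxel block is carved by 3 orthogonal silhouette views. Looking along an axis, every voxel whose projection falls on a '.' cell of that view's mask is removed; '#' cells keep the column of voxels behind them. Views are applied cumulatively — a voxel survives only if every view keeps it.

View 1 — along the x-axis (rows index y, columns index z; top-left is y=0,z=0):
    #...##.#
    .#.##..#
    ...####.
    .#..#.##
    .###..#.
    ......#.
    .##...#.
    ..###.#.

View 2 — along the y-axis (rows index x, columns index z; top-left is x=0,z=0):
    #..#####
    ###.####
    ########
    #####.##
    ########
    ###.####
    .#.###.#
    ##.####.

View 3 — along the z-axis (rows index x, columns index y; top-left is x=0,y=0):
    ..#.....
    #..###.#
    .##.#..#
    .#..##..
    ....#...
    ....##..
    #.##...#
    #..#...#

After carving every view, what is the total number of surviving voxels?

remaining voxels: 72

initial block: 8^3 = 512
[1] x-view keeps 28 columns → grid now 224
[2] y-view keeps 54 columns → grid now 191
[3] z-view keeps 23 columns → grid now 72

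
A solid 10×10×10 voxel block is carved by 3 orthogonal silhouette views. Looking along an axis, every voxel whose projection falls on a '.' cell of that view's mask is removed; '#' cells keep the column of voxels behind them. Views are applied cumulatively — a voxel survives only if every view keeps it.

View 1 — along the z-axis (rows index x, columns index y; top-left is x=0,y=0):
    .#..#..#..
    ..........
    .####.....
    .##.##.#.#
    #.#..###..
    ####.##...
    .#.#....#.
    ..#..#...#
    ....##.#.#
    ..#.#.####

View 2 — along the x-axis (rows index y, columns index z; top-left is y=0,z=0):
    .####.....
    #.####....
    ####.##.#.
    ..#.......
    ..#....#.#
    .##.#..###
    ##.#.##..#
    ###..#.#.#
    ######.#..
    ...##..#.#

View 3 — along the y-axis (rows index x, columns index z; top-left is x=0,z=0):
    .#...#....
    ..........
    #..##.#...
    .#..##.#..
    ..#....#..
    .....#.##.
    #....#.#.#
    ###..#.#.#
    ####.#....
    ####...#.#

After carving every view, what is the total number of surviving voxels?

81 voxels

full grid |V| = 1000
  1. axis=2 (XY plane), |mask|=40  ⇒  voxels=400
  2. axis=0 (YZ plane), |mask|=49  ⇒  voxels=201
  3. axis=1 (XZ plane), |mask|=36  ⇒  voxels=81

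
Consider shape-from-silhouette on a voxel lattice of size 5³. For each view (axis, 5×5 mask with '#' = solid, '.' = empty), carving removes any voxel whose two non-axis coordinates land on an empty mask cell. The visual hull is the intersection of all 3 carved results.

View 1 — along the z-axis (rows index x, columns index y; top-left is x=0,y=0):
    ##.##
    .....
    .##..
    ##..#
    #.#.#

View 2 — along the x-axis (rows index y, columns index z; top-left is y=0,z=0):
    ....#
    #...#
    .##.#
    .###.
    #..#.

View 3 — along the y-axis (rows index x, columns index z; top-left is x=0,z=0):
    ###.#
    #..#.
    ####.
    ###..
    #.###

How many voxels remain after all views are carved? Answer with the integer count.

remaining voxels: 16

full grid |V| = 125
after view 1 [z-axis, 12 of 25 cells solid] → remaining = 60
after view 2 [x-axis, 11 of 25 cells solid] → remaining = 24
after view 3 [y-axis, 17 of 25 cells solid] → remaining = 16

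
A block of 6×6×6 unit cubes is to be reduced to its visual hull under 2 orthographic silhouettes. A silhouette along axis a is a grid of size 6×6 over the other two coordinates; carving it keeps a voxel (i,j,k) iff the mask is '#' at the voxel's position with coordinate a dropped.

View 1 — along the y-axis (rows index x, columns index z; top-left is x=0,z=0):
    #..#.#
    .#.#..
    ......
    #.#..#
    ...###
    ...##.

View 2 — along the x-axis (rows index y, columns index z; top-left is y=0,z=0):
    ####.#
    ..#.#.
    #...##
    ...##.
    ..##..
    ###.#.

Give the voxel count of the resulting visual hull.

voxel count = 38

before carving: 216 voxels (6×6×6)
after view 1 [y-axis, 13 of 36 cells solid] → remaining = 78
after view 2 [x-axis, 18 of 36 cells solid] → remaining = 38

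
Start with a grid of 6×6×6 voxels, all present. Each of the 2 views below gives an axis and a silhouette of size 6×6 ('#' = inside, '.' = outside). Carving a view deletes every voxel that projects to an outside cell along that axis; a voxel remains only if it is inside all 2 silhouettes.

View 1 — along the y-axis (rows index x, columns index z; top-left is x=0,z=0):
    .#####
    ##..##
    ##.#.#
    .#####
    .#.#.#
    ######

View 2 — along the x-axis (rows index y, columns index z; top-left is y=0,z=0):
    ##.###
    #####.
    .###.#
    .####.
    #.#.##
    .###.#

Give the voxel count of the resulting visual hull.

|visual hull| = 119

initial block: 6^3 = 216
  1. axis=1 (XZ plane), |mask|=27  ⇒  voxels=162
  2. axis=0 (YZ plane), |mask|=26  ⇒  voxels=119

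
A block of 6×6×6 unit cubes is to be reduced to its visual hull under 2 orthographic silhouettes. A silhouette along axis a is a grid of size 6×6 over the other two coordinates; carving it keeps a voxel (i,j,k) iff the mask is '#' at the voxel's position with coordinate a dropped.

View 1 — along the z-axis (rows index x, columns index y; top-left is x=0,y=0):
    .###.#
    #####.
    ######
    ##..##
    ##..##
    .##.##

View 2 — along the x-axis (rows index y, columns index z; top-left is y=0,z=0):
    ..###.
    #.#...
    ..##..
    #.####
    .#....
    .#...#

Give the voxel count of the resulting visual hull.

62 voxels

before carving: 216 voxels (6×6×6)
after view 1 [z-axis, 27 of 36 cells solid] → remaining = 162
after view 2 [x-axis, 15 of 36 cells solid] → remaining = 62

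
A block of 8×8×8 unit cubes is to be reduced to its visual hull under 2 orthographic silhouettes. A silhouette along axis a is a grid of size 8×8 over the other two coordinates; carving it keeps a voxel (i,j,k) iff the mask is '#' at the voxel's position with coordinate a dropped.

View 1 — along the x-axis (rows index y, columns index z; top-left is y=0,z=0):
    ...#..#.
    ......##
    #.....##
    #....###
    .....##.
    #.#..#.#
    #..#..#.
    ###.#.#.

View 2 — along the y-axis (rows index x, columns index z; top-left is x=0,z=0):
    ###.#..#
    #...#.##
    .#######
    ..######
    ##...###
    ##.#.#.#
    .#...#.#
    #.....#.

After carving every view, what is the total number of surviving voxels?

start: 8×8×8 = 512 voxels
step 1: project along x, AND mask (25/64) → |grid| = 200
step 2: project along y, AND mask (37/64) → |grid| = 124

124 voxels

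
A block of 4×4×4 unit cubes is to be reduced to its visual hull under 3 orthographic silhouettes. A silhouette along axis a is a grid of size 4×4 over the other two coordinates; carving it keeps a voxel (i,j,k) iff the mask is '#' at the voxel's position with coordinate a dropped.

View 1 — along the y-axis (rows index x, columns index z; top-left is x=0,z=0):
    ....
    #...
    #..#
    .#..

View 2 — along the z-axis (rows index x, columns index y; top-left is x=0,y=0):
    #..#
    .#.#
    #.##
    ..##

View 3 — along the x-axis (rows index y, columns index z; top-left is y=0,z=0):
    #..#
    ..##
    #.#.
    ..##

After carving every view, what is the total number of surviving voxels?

remaining voxels: 4

initial block: 4^3 = 64
step 1: project along y, AND mask (4/16) → |grid| = 16
step 2: project along z, AND mask (9/16) → |grid| = 10
step 3: project along x, AND mask (8/16) → |grid| = 4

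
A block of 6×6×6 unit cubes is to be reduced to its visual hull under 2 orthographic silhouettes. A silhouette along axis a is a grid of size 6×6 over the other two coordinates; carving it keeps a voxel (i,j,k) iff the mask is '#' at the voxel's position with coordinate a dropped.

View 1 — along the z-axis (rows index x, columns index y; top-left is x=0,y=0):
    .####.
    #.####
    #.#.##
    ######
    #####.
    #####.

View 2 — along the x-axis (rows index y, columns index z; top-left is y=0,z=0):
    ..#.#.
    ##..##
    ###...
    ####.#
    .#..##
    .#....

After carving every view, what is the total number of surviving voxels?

90 voxels

start: 6×6×6 = 216 voxels
V1 z: intersect with XY mask (29 set) -- 174 left
V2 x: intersect with YZ mask (18 set) -- 90 left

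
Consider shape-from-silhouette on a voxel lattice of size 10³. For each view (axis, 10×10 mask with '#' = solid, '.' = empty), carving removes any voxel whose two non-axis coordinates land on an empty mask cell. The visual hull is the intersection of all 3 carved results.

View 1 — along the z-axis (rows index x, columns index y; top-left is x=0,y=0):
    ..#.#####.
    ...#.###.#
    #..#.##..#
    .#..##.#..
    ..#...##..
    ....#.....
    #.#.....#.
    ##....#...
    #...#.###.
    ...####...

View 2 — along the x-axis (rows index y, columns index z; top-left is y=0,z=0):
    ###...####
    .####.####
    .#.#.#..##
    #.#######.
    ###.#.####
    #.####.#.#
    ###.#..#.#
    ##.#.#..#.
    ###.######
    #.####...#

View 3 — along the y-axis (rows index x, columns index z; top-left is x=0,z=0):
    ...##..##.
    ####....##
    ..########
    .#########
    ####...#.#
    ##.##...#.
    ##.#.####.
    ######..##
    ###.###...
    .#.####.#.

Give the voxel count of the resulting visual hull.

full grid |V| = 1000
after view 1 [z-axis, 39 of 100 cells solid] → remaining = 390
after view 2 [x-axis, 69 of 100 cells solid] → remaining = 264
after view 3 [y-axis, 65 of 100 cells solid] → remaining = 169

voxel count = 169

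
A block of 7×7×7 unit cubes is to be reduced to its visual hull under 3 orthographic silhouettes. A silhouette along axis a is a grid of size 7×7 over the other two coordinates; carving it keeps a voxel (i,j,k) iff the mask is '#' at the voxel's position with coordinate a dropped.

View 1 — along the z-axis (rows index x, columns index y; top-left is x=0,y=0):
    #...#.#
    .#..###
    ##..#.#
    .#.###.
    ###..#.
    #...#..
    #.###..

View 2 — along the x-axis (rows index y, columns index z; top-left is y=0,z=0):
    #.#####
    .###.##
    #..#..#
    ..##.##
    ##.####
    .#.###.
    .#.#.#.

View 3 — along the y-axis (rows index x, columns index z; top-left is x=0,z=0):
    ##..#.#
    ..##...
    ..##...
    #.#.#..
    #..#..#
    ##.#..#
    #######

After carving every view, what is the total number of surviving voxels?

59 voxels

initial block: 7^3 = 343
V1 z: intersect with XY mask (25 set) -- 175 left
V2 x: intersect with YZ mask (31 set) -- 121 left
V3 y: intersect with XZ mask (25 set) -- 59 left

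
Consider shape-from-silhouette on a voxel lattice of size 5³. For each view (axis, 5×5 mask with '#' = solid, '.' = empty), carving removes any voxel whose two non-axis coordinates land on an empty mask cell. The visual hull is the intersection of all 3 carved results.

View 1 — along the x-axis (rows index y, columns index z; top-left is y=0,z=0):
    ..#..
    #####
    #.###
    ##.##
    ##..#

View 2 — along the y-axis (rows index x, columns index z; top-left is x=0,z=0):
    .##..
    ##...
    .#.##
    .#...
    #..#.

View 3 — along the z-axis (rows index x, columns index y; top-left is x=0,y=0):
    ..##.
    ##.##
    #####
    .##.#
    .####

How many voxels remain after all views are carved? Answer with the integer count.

before carving: 125 voxels (5×5×5)
V1 x: intersect with YZ mask (17 set) -- 85 left
V2 y: intersect with XZ mask (10 set) -- 33 left
V3 z: intersect with XY mask (18 set) -- 27 left

remaining voxels: 27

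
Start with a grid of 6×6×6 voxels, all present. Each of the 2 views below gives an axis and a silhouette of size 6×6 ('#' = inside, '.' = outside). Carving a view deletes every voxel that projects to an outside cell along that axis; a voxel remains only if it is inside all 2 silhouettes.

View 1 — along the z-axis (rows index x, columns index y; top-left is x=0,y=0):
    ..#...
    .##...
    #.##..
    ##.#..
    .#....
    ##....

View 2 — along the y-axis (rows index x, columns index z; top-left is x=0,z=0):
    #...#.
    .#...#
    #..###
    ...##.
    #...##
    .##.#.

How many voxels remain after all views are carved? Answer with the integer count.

full grid |V| = 216
after view 1 [z-axis, 12 of 36 cells solid] → remaining = 72
after view 2 [y-axis, 16 of 36 cells solid] → remaining = 33

|visual hull| = 33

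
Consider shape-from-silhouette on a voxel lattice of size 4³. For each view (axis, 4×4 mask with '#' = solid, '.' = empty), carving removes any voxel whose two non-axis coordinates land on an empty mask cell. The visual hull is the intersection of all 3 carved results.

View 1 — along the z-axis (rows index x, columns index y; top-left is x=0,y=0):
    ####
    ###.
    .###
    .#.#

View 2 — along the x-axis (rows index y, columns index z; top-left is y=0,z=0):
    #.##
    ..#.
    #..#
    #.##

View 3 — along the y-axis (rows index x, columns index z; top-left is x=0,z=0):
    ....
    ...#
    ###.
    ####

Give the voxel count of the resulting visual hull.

initial block: 4^3 = 64
after view 1 [z-axis, 12 of 16 cells solid] → remaining = 48
after view 2 [x-axis, 9 of 16 cells solid] → remaining = 25
after view 3 [y-axis, 8 of 16 cells solid] → remaining = 10

|visual hull| = 10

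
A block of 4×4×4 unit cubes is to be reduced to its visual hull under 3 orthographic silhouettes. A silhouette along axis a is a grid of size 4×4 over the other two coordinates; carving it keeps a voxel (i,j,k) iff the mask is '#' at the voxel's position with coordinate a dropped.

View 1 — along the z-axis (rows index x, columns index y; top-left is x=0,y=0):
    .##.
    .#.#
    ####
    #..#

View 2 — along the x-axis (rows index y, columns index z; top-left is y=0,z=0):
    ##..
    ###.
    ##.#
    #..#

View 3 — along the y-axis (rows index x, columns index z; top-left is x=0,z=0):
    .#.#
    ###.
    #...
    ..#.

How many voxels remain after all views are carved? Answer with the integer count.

initial block: 4^3 = 64
V1 z: intersect with XY mask (10 set) -- 40 left
V2 x: intersect with YZ mask (10 set) -- 25 left
V3 y: intersect with XZ mask (7 set) -- 11 left

11 voxels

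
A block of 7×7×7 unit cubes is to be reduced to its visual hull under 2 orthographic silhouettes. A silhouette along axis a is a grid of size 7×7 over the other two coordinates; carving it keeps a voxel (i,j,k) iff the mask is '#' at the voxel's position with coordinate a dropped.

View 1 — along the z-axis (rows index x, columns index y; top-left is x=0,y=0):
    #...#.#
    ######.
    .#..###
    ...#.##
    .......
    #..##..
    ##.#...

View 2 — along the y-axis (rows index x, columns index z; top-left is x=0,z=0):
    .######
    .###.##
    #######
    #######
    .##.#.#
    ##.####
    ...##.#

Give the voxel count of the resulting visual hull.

full grid |V| = 343
[1] z-view keeps 22 columns → grid now 154
[2] y-view keeps 38 columns → grid now 124

voxel count = 124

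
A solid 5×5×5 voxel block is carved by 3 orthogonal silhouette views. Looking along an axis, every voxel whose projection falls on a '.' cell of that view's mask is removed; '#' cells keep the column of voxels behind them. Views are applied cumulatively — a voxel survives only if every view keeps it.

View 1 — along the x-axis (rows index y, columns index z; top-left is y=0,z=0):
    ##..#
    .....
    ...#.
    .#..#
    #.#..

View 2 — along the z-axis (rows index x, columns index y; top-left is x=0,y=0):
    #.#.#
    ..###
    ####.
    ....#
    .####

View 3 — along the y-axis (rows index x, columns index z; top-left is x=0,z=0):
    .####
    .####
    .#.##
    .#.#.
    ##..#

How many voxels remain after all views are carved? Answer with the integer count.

remaining voxels: 16

full grid |V| = 125
step 1: project along x, AND mask (8/25) → |grid| = 40
step 2: project along z, AND mask (15/25) → |grid| = 24
step 3: project along y, AND mask (16/25) → |grid| = 16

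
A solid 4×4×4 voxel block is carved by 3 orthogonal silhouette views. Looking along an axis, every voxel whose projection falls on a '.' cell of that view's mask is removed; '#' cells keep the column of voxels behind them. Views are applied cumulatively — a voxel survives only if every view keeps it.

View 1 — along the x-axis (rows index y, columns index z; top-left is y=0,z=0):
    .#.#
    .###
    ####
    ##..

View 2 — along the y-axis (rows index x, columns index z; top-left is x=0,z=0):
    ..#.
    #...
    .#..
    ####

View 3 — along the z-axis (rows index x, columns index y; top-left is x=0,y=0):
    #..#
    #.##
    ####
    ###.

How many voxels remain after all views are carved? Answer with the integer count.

|visual hull| = 15

initial block: 4^3 = 64
after view 1 [x-axis, 11 of 16 cells solid] → remaining = 44
after view 2 [y-axis, 7 of 16 cells solid] → remaining = 19
after view 3 [z-axis, 12 of 16 cells solid] → remaining = 15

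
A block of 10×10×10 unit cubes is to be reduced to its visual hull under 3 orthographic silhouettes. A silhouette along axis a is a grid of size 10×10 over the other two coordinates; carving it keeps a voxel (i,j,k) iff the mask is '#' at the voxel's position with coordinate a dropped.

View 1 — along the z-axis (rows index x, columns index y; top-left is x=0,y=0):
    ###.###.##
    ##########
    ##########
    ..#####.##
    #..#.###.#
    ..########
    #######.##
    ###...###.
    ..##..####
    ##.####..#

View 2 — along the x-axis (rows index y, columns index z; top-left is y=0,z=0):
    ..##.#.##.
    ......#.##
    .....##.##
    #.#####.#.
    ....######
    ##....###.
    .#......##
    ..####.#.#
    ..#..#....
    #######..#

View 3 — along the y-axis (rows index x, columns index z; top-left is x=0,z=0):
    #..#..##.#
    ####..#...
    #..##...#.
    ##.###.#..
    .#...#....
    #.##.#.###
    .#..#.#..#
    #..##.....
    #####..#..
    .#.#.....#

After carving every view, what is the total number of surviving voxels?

start: 10×10×10 = 1000 voxels
after view 1 [z-axis, 77 of 100 cells solid] → remaining = 770
after view 2 [x-axis, 49 of 100 cells solid] → remaining = 377
after view 3 [y-axis, 45 of 100 cells solid] → remaining = 155

voxel count = 155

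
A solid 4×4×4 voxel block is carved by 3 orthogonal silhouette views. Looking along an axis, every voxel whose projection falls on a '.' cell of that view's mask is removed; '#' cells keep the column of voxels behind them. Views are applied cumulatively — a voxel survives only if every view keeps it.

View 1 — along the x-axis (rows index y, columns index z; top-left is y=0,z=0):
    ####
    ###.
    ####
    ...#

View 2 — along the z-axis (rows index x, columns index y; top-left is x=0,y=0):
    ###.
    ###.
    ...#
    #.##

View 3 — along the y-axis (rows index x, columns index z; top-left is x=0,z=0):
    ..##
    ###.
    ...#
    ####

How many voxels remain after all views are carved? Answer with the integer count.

initial block: 4^3 = 64
after view 1 [x-axis, 12 of 16 cells solid] → remaining = 48
after view 2 [z-axis, 10 of 16 cells solid] → remaining = 32
after view 3 [y-axis, 10 of 16 cells solid] → remaining = 24

24 voxels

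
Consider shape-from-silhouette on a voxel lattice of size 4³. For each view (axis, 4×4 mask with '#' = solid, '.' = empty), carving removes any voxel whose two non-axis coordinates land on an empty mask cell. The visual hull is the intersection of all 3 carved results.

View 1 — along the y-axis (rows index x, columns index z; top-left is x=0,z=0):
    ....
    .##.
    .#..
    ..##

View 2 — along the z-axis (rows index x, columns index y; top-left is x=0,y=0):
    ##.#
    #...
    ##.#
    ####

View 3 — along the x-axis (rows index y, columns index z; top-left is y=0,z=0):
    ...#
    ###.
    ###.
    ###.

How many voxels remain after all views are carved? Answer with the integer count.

start: 4×4×4 = 64 voxels
V1 y: intersect with XZ mask (5 set) -- 20 left
V2 z: intersect with XY mask (11 set) -- 13 left
V3 x: intersect with YZ mask (10 set) -- 6 left

remaining voxels: 6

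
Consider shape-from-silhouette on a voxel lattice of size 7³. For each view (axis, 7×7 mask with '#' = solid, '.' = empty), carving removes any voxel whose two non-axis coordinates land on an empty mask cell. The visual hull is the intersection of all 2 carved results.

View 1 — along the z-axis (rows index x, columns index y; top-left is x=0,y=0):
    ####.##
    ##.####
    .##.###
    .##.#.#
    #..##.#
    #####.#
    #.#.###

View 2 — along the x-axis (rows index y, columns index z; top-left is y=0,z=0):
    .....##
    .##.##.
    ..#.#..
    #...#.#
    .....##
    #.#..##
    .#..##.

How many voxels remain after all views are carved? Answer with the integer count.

|visual hull| = 101

full grid |V| = 343
carve view 1 (along z, XY-mask fill 36/49): 252 voxels remain
carve view 2 (along x, YZ-mask fill 20/49): 101 voxels remain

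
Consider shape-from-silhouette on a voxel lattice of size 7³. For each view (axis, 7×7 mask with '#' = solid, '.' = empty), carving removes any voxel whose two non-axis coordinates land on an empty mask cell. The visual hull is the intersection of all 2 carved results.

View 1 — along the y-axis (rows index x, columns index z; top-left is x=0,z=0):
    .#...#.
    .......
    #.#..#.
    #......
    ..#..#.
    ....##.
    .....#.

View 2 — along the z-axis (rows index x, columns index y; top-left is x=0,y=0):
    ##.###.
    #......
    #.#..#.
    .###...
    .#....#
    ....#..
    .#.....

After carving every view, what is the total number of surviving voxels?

|visual hull| = 29

full grid |V| = 343
  1. axis=1 (XZ plane), |mask|=11  ⇒  voxels=77
  2. axis=2 (XY plane), |mask|=16  ⇒  voxels=29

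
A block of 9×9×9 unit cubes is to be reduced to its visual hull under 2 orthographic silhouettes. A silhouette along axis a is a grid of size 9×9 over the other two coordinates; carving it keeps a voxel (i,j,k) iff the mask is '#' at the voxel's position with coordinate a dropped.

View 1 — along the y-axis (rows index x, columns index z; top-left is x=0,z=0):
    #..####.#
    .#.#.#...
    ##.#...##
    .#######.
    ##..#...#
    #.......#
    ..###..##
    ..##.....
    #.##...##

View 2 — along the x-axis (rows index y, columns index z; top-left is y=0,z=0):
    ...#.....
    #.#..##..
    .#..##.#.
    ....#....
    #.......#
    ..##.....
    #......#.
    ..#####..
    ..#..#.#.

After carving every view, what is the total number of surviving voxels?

remaining voxels: 102

before carving: 729 voxels (9×9×9)
  1. axis=1 (XZ plane), |mask|=39  ⇒  voxels=351
  2. axis=0 (YZ plane), |mask|=24  ⇒  voxels=102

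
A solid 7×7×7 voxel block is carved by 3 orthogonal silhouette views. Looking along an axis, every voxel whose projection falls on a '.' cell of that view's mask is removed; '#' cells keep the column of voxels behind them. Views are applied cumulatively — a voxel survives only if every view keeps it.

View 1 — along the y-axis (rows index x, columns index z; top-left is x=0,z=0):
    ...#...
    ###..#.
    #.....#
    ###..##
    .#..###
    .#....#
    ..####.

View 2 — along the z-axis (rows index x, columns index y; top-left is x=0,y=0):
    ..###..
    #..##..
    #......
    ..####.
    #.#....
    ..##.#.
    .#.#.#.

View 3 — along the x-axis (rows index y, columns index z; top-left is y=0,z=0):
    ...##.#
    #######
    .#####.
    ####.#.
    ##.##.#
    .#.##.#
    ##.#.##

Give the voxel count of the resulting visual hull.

voxel count = 40

full grid |V| = 343
step 1: project along y, AND mask (22/49) → |grid| = 154
step 2: project along z, AND mask (19/49) → |grid| = 63
step 3: project along x, AND mask (34/49) → |grid| = 40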